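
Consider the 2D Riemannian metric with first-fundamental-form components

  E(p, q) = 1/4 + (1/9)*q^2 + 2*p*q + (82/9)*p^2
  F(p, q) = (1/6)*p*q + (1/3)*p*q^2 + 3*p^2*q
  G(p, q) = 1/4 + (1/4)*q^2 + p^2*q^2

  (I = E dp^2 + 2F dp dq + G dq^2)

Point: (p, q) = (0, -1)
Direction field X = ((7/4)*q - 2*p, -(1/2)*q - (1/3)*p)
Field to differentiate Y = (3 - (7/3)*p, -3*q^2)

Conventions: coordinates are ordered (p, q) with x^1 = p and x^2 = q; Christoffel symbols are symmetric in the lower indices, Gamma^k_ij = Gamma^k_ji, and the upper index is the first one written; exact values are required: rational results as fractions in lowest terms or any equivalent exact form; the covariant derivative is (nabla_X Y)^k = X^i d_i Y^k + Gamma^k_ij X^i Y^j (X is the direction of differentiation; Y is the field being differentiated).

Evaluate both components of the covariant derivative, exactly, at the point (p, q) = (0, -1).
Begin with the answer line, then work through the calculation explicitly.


Answer: (nabla_X Y)^p = 2581/156, (nabla_X Y)^q = 5/6

E = 13/36, F = 0, G = 1/2 at the point
E_p = -2, E_q = -2/9, F_p = 1/6, F_q = 0, G_p = 0, G_q = -1/2
EG - F^2 = 13/72;  g^inv = (72/13) * [[1/2, 0], [0, 13/36]]
first-kind symbols [ij,l] = (1/2)(d_i g_jl + d_j g_il - d_l g_ij): [pp,p] = E_p/2 = -1, [pp,q] = F_p - E_q/2 = 5/18, [pq,p] = E_q/2 = -1/9, [pq,q] = G_p/2 = 0, [qq,p] = F_q - G_p/2 = 0, [qq,q] = G_q/2 = -1/4
Gamma^p_ij = (G*[ij,p] - F*[ij,q])/(EG - F^2), Gamma^q_ij = (E*[ij,q] - F*[ij,p])/(EG - F^2)
Gamma_ppp = -36/13, Gamma_ppq = -4/13, Gamma_pqq = 0, Gamma_qpp = 5/9, Gamma_qpq = 0, Gamma_qqq = -1/2
X = (-7/4, 1/2), Y = (3, -3) at the point


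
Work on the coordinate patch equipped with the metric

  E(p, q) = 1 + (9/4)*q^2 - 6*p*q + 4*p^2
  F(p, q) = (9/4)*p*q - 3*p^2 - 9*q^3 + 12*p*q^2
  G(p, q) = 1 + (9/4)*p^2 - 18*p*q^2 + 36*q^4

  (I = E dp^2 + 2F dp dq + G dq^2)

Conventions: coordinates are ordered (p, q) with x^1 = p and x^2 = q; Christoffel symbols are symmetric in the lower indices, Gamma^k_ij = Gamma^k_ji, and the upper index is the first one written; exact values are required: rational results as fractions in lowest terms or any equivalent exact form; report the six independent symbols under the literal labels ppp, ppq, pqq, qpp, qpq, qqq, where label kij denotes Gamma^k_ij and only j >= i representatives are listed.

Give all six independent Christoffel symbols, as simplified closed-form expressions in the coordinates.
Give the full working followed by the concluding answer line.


E = 1 + (9/4)*q^2 - 6*p*q + 4*p^2; F = (9/4)*p*q - 3*p^2 - 9*q^3 + 12*p*q^2; G = 1 + (9/4)*p^2 - 18*p*q^2 + 36*q^4
Gamma^k_ij = (1/2) g^{kl} (d_i g_jl + d_j g_il - d_l g_ij), with g^inv = (1/(EG-F^2)) [[G, -F], [-F, E]]
first partials: E_p = -6*q + 8*p, E_q = (9/2)*q - 6*p, F_p = (9/4)*q - 6*p + 12*q^2, F_q = (9/4)*p - 27*q^2 + 24*p*q, G_p = (9/2)*p - 18*q^2, G_q = -36*p*q + 144*q^3
D = EG - F^2 = 1 + (9/4)*q^2 - 6*p*q + (25/4)*p^2 - 18*p*q^2 + 36*q^4
expanded: Gamma^p_pp = (G E_p - 2F F_p + F E_q)/(2D), Gamma^p_pq = (G E_q - F G_p)/(2D), Gamma^p_qq = (2G F_q - G G_p - F G_q)/(2D), Gamma^q_pp = (2E F_p - E E_q - F E_p)/(2D), Gamma^q_pq = (E G_p - F E_q)/(2D), Gamma^q_qq = (E G_q - 2F F_q + F G_p)/(2D); substitute and cancel common factors

Answer: Gamma_ppp = (16*p - 12*q)/(25*p^2 - 72*p*q^2 - 24*p*q + 144*q^4 + 9*q^2 + 4), Gamma_ppq = (-12*p + 9*q)/(25*p^2 - 72*p*q^2 - 24*p*q + 144*q^4 + 9*q^2 + 4), Gamma_pqq = (96*p*q - 72*q^2)/(25*p^2 - 72*p*q^2 - 24*p*q + 144*q^4 + 9*q^2 + 4), Gamma_qpp = (-12*p + 48*q^2)/(25*p^2 - 72*p*q^2 - 24*p*q + 144*q^4 + 9*q^2 + 4), Gamma_qpq = (9*p - 36*q^2)/(25*p^2 - 72*p*q^2 - 24*p*q + 144*q^4 + 9*q^2 + 4), Gamma_qqq = (-72*p*q + 288*q^3)/(25*p^2 - 72*p*q^2 - 24*p*q + 144*q^4 + 9*q^2 + 4)


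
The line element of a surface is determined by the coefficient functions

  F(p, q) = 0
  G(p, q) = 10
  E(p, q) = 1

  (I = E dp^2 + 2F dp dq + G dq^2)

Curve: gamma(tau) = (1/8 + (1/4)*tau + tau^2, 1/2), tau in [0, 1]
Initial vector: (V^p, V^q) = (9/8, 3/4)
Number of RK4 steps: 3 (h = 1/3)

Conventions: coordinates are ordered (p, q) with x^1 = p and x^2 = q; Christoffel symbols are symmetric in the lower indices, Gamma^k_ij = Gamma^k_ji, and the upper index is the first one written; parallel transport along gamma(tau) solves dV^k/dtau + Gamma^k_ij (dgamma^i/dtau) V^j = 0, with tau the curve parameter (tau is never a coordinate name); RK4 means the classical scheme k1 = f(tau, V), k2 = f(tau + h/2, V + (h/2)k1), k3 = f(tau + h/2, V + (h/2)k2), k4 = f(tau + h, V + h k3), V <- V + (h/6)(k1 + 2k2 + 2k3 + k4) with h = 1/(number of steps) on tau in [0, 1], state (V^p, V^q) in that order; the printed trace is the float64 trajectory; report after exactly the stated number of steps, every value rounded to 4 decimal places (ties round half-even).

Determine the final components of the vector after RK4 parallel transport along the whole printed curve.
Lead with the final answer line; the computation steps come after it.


Answer: V^p = 1.1250, V^q = 0.7500

gamma'(tau) = (1/4 + 2*tau, 0); f(tau, V)^k = -Gamma^k_ij(gamma(tau)) gamma'^i(tau) V^j; h = 1/3; intermediate values shown to 6 dp
curve data and Christoffel symbols at the stage parameters:
  tau = 0.000000: gamma = (0.125000, 0.500000), gamma' = (0.250000, 0.000000); Gamma_ppp = 0.000000, Gamma_ppq = 0.000000, Gamma_pqq = 0.000000, Gamma_qpp = 0.000000, Gamma_qpq = 0.000000, Gamma_qqq = 0.000000
  tau = 0.166667: gamma = (0.194444, 0.500000), gamma' = (0.583333, 0.000000); Gamma_ppp = 0.000000, Gamma_ppq = 0.000000, Gamma_pqq = 0.000000, Gamma_qpp = 0.000000, Gamma_qpq = 0.000000, Gamma_qqq = 0.000000
  tau = 0.333333: gamma = (0.319444, 0.500000), gamma' = (0.916667, 0.000000); Gamma_ppp = 0.000000, Gamma_ppq = 0.000000, Gamma_pqq = 0.000000, Gamma_qpp = 0.000000, Gamma_qpq = 0.000000, Gamma_qqq = 0.000000
  tau = 0.500000: gamma = (0.500000, 0.500000), gamma' = (1.250000, 0.000000); Gamma_ppp = 0.000000, Gamma_ppq = 0.000000, Gamma_pqq = 0.000000, Gamma_qpp = 0.000000, Gamma_qpq = 0.000000, Gamma_qqq = 0.000000
  tau = 0.666667: gamma = (0.736111, 0.500000), gamma' = (1.583333, 0.000000); Gamma_ppp = 0.000000, Gamma_ppq = 0.000000, Gamma_pqq = 0.000000, Gamma_qpp = 0.000000, Gamma_qpq = 0.000000, Gamma_qqq = 0.000000
  tau = 0.833333: gamma = (1.027778, 0.500000), gamma' = (1.916667, 0.000000); Gamma_ppp = 0.000000, Gamma_ppq = 0.000000, Gamma_pqq = 0.000000, Gamma_qpp = 0.000000, Gamma_qpq = 0.000000, Gamma_qqq = 0.000000
  tau = 1.000000: gamma = (1.375000, 0.500000), gamma' = (2.250000, 0.000000); Gamma_ppp = 0.000000, Gamma_ppq = 0.000000, Gamma_pqq = 0.000000, Gamma_qpp = 0.000000, Gamma_qpq = 0.000000, Gamma_qqq = 0.000000
step 0: V^p = 1.1250, V^q = 0.7500
step 1: k1 = (0.000000, 0.000000), k2 = (0.000000, 0.000000), k3 = (0.000000, 0.000000), k4 = (0.000000, 0.000000); V <- V + (h/6)(k1 + 2k2 + 2k3 + k4): V^p = 1.1250, V^q = 0.7500
step 2: k1 = (0.000000, 0.000000), k2 = (0.000000, 0.000000), k3 = (0.000000, 0.000000), k4 = (0.000000, 0.000000); V <- V + (h/6)(k1 + 2k2 + 2k3 + k4): V^p = 1.1250, V^q = 0.7500
step 3: k1 = (0.000000, 0.000000), k2 = (0.000000, 0.000000), k3 = (0.000000, 0.000000), k4 = (0.000000, 0.000000); V <- V + (h/6)(k1 + 2k2 + 2k3 + k4): V^p = 1.1250, V^q = 0.7500


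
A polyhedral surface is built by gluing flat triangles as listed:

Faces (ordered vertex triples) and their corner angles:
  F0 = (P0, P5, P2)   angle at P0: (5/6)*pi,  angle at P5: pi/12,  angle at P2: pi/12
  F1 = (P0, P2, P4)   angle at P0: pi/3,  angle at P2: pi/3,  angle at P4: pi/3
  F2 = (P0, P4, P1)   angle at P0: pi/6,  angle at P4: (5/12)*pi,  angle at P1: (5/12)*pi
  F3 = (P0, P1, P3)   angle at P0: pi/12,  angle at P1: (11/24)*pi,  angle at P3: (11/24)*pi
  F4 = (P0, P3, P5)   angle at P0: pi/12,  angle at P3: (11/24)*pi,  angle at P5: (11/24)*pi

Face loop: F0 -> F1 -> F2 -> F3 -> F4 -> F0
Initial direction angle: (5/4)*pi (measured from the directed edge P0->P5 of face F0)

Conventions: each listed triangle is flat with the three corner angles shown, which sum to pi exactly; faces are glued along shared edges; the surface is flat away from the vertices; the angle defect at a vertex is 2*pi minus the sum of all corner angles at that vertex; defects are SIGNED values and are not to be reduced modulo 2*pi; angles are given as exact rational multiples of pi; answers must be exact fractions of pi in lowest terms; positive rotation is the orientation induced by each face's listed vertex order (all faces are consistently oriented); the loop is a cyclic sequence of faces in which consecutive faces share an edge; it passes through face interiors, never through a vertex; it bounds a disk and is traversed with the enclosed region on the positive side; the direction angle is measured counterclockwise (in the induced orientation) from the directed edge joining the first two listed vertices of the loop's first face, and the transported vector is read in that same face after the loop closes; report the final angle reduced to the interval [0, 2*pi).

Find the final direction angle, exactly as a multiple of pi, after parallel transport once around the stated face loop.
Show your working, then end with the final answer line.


enclosed vertex P0: corner angles sum to (3/2)*pi, defect = 2*pi - (3/2)*pi = pi/2
final direction = starting direction + enclosed defect total, reduced mod 2*pi (induced orientation)
final angle = (5/4)*pi + pi/2 = (7/4)*pi (mod 2*pi)

Answer: final direction angle = (7/4)*pi


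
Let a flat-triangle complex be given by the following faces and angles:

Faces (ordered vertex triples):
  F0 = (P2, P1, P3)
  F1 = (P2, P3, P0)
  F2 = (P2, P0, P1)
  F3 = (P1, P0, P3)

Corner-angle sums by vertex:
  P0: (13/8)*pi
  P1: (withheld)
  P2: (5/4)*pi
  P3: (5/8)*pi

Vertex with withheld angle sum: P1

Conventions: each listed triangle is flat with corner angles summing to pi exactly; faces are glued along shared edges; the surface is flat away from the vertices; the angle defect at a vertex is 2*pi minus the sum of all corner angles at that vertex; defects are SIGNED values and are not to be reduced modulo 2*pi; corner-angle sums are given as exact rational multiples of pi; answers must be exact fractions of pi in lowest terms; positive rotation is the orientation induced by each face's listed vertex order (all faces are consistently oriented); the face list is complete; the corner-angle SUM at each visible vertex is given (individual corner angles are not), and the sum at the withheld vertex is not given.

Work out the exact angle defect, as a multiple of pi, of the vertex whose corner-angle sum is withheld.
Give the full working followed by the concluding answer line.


V = 4, E = 6, F = 4; chi = V - E + F = 2
Gauss-Bonnet: total defect = 2*pi*chi = 4*pi; visible defects sum to (5/2)*pi

Answer: defect(P1) = (3/2)*pi


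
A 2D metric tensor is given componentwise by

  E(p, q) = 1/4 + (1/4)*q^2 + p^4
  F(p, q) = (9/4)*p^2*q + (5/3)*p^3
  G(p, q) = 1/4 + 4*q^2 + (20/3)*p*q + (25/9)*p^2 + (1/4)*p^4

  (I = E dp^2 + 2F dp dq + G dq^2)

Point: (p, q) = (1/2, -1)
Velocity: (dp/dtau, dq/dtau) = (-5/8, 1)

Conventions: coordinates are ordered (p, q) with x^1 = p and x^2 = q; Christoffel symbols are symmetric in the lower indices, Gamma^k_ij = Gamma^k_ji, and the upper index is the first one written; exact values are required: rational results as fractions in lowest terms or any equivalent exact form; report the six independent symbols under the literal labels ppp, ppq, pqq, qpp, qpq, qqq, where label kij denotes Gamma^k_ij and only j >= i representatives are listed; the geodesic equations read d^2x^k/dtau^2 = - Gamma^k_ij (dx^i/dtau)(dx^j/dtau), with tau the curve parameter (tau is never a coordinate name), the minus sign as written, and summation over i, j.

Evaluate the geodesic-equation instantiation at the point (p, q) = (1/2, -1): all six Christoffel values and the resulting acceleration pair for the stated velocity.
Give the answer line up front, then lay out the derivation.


Answer: Gamma_ppp = 1300/7277, Gamma_ppq = -29672/21831, Gamma_pqq = 261280/65493, Gamma_qpp = -3072/7277, Gamma_qpq = -10572/7277, Gamma_qqq = -12352/21831; accelerations (d^2p/dtau^2, d^2q/dtau^2) = (-317575/55152, -1247/1149)

E = 9/16, F = -17/48, G = 937/576 at the point
E_p = 1/2, E_q = -1/2, F_p = -1, F_q = 9/16, G_p = -271/72, G_q = -14/3
EG - F^2 = 7277/9216;  g^inv = (9216/7277) * [[937/576, 17/48], [17/48, 9/16]]
first-kind symbols [ij,l] = (1/2)(d_i g_jl + d_j g_il - d_l g_ij): [pp,p] = E_p/2 = 1/4, [pp,q] = F_p - E_q/2 = -3/4, [pq,p] = E_q/2 = -1/4, [pq,q] = G_p/2 = -271/144, [qq,p] = F_q - G_p/2 = 22/9, [qq,q] = G_q/2 = -7/3
Gamma^p_ij = (G*[ij,p] - F*[ij,q])/(EG - F^2), Gamma^q_ij = (E*[ij,q] - F*[ij,p])/(EG - F^2)
Gamma_ppp = 1300/7277, Gamma_ppq = -29672/21831, Gamma_pqq = 261280/65493, Gamma_qpp = -3072/7277, Gamma_qpq = -10572/7277, Gamma_qqq = -12352/21831
d^2p/dtau^2 = -(Gamma_ppp*(-5/8)^2 + 2*Gamma_ppq*(-5/8)*(1) + Gamma_pqq*(1)^2) = -317575/55152
d^2q/dtau^2 = -(Gamma_qpp*(-5/8)^2 + 2*Gamma_qpq*(-5/8)*(1) + Gamma_qqq*(1)^2) = -1247/1149


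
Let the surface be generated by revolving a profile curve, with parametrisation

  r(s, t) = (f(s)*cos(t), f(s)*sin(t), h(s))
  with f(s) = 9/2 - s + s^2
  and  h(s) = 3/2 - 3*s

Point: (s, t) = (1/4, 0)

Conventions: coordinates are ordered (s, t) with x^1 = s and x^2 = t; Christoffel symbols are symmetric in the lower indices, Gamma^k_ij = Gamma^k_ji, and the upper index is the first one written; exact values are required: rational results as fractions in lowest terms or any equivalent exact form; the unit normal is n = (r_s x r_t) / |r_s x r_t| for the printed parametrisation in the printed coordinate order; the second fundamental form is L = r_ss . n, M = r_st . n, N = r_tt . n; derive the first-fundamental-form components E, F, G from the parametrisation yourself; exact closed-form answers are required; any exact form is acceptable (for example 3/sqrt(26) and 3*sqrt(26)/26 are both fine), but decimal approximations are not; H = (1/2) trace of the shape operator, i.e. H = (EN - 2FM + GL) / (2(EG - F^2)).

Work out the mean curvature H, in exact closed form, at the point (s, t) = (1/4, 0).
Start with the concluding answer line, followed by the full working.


Answer: H = -40*sqrt(37)/31487

f = 69/16, f' = -1/2, f'' = 2, h' = -3, h'' = 0
E = 37/4, F = 0, G = 4761/256; answer radicand W^2 = 37/4
unnormalised second-form numerators: l = 6, m = 0, n = -207/16; L = l/sqrt(37/4), and similarly M = m/sqrt(W^2), N = n/sqrt(W^2)
H = (E*n - 2*F*m + G*l) / (2*(EG - F^2)*sqrt(W^2)); E*n - 2*F*m + G*l = -1035/128, EG - F^2 = 176157/1024, so H = (-20/851)/sqrt(37/4)


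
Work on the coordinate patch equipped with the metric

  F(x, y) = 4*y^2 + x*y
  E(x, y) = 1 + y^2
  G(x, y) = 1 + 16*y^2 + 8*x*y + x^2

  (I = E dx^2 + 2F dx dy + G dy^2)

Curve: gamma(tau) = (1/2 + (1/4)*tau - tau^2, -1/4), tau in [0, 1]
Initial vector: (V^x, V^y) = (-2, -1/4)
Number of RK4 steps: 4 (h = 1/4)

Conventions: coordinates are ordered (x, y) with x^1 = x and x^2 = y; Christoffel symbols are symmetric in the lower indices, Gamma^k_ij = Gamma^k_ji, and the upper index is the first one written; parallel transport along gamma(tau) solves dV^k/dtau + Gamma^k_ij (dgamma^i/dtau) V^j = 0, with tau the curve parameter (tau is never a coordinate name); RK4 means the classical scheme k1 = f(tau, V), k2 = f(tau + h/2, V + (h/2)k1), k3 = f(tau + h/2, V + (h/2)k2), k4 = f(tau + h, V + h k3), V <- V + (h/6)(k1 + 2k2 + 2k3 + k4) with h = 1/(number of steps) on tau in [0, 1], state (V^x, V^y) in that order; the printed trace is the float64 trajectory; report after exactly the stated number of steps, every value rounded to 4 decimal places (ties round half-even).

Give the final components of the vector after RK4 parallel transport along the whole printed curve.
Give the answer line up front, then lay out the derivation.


Answer: V^x = -1.9774, V^y = -0.1768

gamma'(tau) = (1/4 - 2*tau, 0); f(tau, V)^k = -Gamma^k_ij(gamma(tau)) gamma'^i(tau) V^j; h = 1/4; intermediate values shown to 6 dp
curve data and Christoffel symbols at the stage parameters:
  tau = 0.000000: gamma = (0.500000, -0.250000), gamma' = (0.250000, 0.000000); Gamma_xxx = 0.000000, Gamma_xxy = -0.190476, Gamma_xyy = -0.761905, Gamma_yxx = 0.000000, Gamma_yxy = -0.380952, Gamma_yyy = -1.523810
  tau = 0.125000: gamma = (0.515625, -0.250000), gamma' = (0.000000, 0.000000); Gamma_xxx = 0.000000, Gamma_xxy = -0.192735, Gamma_xyy = -0.770939, Gamma_yxx = 0.000000, Gamma_yxy = -0.373424, Gamma_yyy = -1.493695
  tau = 0.250000: gamma = (0.500000, -0.250000), gamma' = (-0.250000, 0.000000); Gamma_xxx = 0.000000, Gamma_xxy = -0.190476, Gamma_xyy = -0.761905, Gamma_yxx = 0.000000, Gamma_yxy = -0.380952, Gamma_yyy = -1.523810
  tau = 0.375000: gamma = (0.453125, -0.250000), gamma' = (-0.500000, 0.000000); Gamma_xxx = 0.000000, Gamma_xxy = -0.183611, Gamma_xyy = -0.734445, Gamma_yxx = 0.000000, Gamma_yxy = -0.401650, Gamma_yyy = -1.606599
  tau = 0.500000: gamma = (0.375000, -0.250000), gamma' = (-0.750000, 0.000000); Gamma_xxx = 0.000000, Gamma_xxy = -0.172043, Gamma_xyy = -0.688172, Gamma_yxx = 0.000000, Gamma_yxy = -0.430108, Gamma_yyy = -1.720430
  tau = 0.625000: gamma = (0.265625, -0.250000), gamma' = (-1.000000, 0.000000); Gamma_xxx = 0.000000, Gamma_xxy = -0.156074, Gamma_xyy = -0.624295, Gamma_yxx = 0.000000, Gamma_yxy = -0.458467, Gamma_yyy = -1.833867
  tau = 0.750000: gamma = (0.125000, -0.250000), gamma' = (-1.250000, 0.000000); Gamma_xxx = 0.000000, Gamma_xxy = -0.136752, Gamma_xyy = -0.547009, Gamma_yxx = 0.000000, Gamma_yxy = -0.478632, Gamma_yyy = -1.914530
  tau = 0.875000: gamma = (-0.046875, -0.250000), gamma' = (-1.500000, 0.000000); Gamma_xxx = 0.000000, Gamma_xxy = -0.115824, Gamma_xyy = -0.463296, Gamma_yxx = 0.000000, Gamma_yxy = -0.485013, Gamma_yyy = -1.940052
  tau = 1.000000: gamma = (-0.250000, -0.250000), gamma' = (-1.750000, 0.000000); Gamma_xxx = 0.000000, Gamma_xxy = -0.095238, Gamma_xyy = -0.380952, Gamma_yxx = 0.000000, Gamma_yxy = -0.476190, Gamma_yyy = -1.904762
step 0: V^x = -2.0000, V^y = -0.2500
step 1: k1 = (-0.011905, -0.023810), k2 = (0.000000, 0.000000), k3 = (0.000000, 0.000000), k4 = (0.011905, 0.023810); V <- V + (h/6)(k1 + 2k2 + 2k3 + k4): V^x = -2.0000, V^y = -0.2500
step 2: k1 = (0.011905, 0.023810), k2 = (0.022678, 0.049609), k3 = (0.022382, 0.048961), k4 = (0.030679, 0.076697); V <- V + (h/6)(k1 + 2k2 + 2k3 + k4): V^x = -1.9945, V^y = -0.2376
step 3: k1 = (0.030658, 0.076645), k2 = (0.035588, 0.104538), k3 = (0.035043, 0.102940), k4 = (0.036216, 0.126756); V <- V + (h/6)(k1 + 2k2 + 2k3 + k4): V^x = -1.9858, V^y = -0.2118
step 4: k1 = (0.036211, 0.126738), k2 = (0.034051, 0.142587), k3 = (0.033706, 0.141146), k4 = (0.029424, 0.147122); V <- V + (h/6)(k1 + 2k2 + 2k3 + k4): V^x = -1.9774, V^y = -0.1768


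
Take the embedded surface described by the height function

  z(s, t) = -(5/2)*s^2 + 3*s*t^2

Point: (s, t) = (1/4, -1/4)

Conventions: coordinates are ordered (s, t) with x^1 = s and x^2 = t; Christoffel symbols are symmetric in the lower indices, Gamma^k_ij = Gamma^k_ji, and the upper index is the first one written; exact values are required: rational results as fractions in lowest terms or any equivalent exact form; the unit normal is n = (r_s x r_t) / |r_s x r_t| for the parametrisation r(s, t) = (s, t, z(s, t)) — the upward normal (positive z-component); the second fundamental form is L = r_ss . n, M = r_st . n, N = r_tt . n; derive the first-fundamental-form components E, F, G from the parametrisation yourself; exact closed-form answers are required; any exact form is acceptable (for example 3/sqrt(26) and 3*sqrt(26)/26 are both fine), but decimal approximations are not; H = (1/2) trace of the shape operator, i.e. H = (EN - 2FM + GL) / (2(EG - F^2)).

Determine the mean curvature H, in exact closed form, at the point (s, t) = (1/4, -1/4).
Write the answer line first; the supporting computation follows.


Answer: H = -2692*sqrt(581)/337561

z_s = -17/16, z_t = -3/8, z_ss = -5, z_st = -3/2, z_tt = 3/2
E = 545/256, F = 51/128, G = 73/64; answer radicand W^2 = 581/256
unnormalised second-form numerators: l = -5, m = -3/2, n = 3/2; L = l/sqrt(581/256), and similarly M = m/sqrt(W^2), N = n/sqrt(W^2)
H = (E*n - 2*F*m + G*l) / (2*(EG - F^2)*sqrt(W^2)); E*n - 2*F*m + G*l = -673/512, EG - F^2 = 581/256, so H = (-673/2324)/sqrt(581/256)


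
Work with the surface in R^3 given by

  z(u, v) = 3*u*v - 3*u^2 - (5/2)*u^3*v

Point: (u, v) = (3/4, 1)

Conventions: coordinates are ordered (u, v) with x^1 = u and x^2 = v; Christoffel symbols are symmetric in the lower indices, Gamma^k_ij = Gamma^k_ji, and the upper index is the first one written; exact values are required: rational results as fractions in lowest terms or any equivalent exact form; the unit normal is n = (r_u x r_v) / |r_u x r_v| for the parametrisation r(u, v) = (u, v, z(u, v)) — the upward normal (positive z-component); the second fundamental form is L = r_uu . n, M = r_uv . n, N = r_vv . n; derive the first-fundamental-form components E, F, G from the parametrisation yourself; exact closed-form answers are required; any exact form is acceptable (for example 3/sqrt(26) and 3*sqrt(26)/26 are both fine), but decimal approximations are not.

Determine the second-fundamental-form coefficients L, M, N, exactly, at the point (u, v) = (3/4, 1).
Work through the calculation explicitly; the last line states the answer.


z_u = -183/32, z_v = 153/128, z_uu = -69/4, z_uv = -39/32, z_vv = 0
E = 34513/1024, F = -27999/4096, G = 39793/16384; answer radicand W^2 = 575617/16384
unnormalised second-form numerators: l = -69/4, m = -39/32, n = 0; L = l/sqrt(575617/16384), and similarly M = m/sqrt(W^2), N = n/sqrt(W^2)

Answer: L = -2208*sqrt(575617)/575617, M = -156*sqrt(575617)/575617, N = 0


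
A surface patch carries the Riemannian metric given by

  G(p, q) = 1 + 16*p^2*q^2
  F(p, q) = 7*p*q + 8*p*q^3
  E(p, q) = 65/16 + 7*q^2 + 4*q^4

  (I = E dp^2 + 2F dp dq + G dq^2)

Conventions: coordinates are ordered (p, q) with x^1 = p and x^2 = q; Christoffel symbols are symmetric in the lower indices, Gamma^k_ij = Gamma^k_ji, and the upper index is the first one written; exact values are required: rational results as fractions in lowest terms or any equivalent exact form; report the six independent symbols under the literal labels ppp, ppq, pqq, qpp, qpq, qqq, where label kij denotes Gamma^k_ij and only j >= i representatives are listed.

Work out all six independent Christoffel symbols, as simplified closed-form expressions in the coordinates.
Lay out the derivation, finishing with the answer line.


E = 65/16 + 7*q^2 + 4*q^4; F = 7*p*q + 8*p*q^3; G = 1 + 16*p^2*q^2
Gamma^k_ij = (1/2) g^{kl} (d_i g_jl + d_j g_il - d_l g_ij), with g^inv = (1/(EG-F^2)) [[G, -F], [-F, E]]
first partials: E_p = 0, E_q = 14*q + 16*q^3, F_p = 7*q + 8*q^3, F_q = 7*p + 24*p*q^2, G_p = 32*p*q^2, G_q = 32*p^2*q
D = EG - F^2 = 65/16 + 7*q^2 + 4*q^4 + 16*p^2*q^2
expanded: Gamma^p_pp = (G E_p - 2F F_p + F E_q)/(2D), Gamma^p_pq = (G E_q - F G_p)/(2D), Gamma^p_qq = (2G F_q - G G_p - F G_q)/(2D), Gamma^q_pp = (2E F_p - E E_q - F E_p)/(2D), Gamma^q_pq = (E G_p - F E_q)/(2D), Gamma^q_qq = (E G_q - 2F F_q + F G_p)/(2D); substitute and cancel common factors

Answer: Gamma_ppp = 0, Gamma_ppq = (128*q^3 + 112*q)/(256*p^2*q^2 + 64*q^4 + 112*q^2 + 65), Gamma_pqq = (128*p*q^2 + 112*p)/(256*p^2*q^2 + 64*q^4 + 112*q^2 + 65), Gamma_qpp = 0, Gamma_qpq = 256*p*q^2/(256*p^2*q^2 + 64*q^4 + 112*q^2 + 65), Gamma_qqq = 256*p^2*q/(256*p^2*q^2 + 64*q^4 + 112*q^2 + 65)


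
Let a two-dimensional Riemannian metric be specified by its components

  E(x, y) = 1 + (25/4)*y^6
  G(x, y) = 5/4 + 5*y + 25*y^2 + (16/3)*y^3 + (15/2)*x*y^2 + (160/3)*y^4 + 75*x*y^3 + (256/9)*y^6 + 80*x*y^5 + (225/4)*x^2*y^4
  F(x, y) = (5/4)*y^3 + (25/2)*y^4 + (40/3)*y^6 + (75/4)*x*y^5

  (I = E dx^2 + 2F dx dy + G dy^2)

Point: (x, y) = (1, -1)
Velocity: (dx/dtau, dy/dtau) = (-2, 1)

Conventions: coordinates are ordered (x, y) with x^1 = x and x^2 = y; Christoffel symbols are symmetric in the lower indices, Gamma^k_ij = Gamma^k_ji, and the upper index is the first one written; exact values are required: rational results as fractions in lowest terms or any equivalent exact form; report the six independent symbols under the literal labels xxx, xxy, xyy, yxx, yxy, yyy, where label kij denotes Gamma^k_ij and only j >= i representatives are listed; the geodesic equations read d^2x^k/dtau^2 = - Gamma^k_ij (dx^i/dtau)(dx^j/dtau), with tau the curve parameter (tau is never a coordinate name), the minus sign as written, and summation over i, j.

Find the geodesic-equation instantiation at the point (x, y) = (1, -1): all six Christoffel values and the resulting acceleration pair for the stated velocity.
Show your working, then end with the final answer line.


E = 29/4, F = 35/6, G = 58/9 at the point
E_x = 0, E_y = -75/2, F_x = -75/4, F_y = -65/2, G_x = -35, G_y = -28
EG - F^2 = 457/36;  g^inv = (36/457) * [[58/9, -35/6], [-35/6, 29/4]]
first-kind symbols [ij,l] = (1/2)(d_i g_jl + d_j g_il - d_l g_ij): [xx,x] = E_x/2 = 0, [xx,y] = F_x - E_y/2 = 0, [xy,x] = E_y/2 = -75/4, [xy,y] = G_x/2 = -35/2, [yy,x] = F_y - G_x/2 = -15, [yy,y] = G_y/2 = -14
Gamma^x_ij = (G*[ij,x] - F*[ij,y])/(EG - F^2), Gamma^y_ij = (E*[ij,y] - F*[ij,x])/(EG - F^2)
Gamma_xxx = 0, Gamma_xxy = -675/457, Gamma_xyy = -540/457, Gamma_yxx = 0, Gamma_yxy = -630/457, Gamma_yyy = -504/457
d^2x/dtau^2 = -(Gamma_xxx*(-2)^2 + 2*Gamma_xxy*(-2)*(1) + Gamma_xyy*(1)^2) = -2160/457
d^2y/dtau^2 = -(Gamma_yxx*(-2)^2 + 2*Gamma_yxy*(-2)*(1) + Gamma_yyy*(1)^2) = -2016/457

Answer: Gamma_xxx = 0, Gamma_xxy = -675/457, Gamma_xyy = -540/457, Gamma_yxx = 0, Gamma_yxy = -630/457, Gamma_yyy = -504/457; accelerations (d^2x/dtau^2, d^2y/dtau^2) = (-2160/457, -2016/457)


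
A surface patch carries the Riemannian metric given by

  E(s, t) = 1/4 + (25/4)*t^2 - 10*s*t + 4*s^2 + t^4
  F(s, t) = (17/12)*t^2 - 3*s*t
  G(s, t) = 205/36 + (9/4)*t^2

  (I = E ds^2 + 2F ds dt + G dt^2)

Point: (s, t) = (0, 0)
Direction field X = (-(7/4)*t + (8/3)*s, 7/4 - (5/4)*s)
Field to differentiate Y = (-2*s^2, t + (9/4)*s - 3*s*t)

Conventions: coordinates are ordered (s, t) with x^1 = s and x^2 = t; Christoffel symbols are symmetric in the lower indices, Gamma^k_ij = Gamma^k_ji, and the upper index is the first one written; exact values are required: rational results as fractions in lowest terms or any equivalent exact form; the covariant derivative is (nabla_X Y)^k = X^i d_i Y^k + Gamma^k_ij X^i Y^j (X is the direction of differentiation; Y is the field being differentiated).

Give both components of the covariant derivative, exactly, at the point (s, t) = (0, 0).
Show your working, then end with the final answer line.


E = 1/4, F = 0, G = 205/36 at the point
E_s = 0, E_t = 0, F_s = 0, F_t = 0, G_s = 0, G_t = 0
EG - F^2 = 205/144;  g^inv = (144/205) * [[205/36, 0], [0, 1/4]]
first-kind symbols [ij,l] = (1/2)(d_i g_jl + d_j g_il - d_l g_ij): [ss,s] = E_s/2 = 0, [ss,t] = F_s - E_t/2 = 0, [st,s] = E_t/2 = 0, [st,t] = G_s/2 = 0, [tt,s] = F_t - G_s/2 = 0, [tt,t] = G_t/2 = 0
Gamma^s_ij = (G*[ij,s] - F*[ij,t])/(EG - F^2), Gamma^t_ij = (E*[ij,t] - F*[ij,s])/(EG - F^2)
Gamma_sss = 0, Gamma_sst = 0, Gamma_stt = 0, Gamma_tss = 0, Gamma_tst = 0, Gamma_ttt = 0
X = (0, 7/4), Y = (0, 0) at the point

Answer: (nabla_X Y)^s = 0, (nabla_X Y)^t = 7/4


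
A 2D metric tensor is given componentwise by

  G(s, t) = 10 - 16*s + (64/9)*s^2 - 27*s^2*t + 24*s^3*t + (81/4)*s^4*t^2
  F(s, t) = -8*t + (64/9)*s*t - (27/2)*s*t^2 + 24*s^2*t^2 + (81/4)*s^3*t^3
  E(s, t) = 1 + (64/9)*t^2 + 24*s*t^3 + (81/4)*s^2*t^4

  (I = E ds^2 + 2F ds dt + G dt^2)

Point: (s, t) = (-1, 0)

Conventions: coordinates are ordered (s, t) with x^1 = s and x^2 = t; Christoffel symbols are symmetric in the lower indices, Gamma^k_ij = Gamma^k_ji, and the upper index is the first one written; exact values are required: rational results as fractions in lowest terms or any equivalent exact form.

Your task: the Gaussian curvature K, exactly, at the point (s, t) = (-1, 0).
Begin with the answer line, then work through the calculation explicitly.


Answer: K = -144/22201

E = 1, F = 0, G = 298/9, EG - F^2 = 298/9 at the point
E_s = 0, E_t = 0, F_s = 0, F_t = -136/9, G_s = -272/9, G_t = -51
E_tt = 128/9, F_st = 64/9, G_ss = 128/9
Apply the Brioschi formula K = (det M1 - det M2)/(EG - F^2)^2 over the derivative matrices of E, F, G.
M1 = [[-E_tt/2 + F_st - G_ss/2, E_s/2, F_s - E_t/2], [F_t - G_s/2, E, F], [G_t/2, F, G]] = [[-64/9, 0, 0], [0, 1, 0], [-51/2, 0, 298/9]]; det M1 = -19072/81
M2 = [[0, E_t/2, G_s/2], [E_t/2, E, F], [G_s/2, F, G]] = [[0, 0, -136/9], [0, 1, 0], [-136/9, 0, 298/9]]; det M2 = -18496/81
det M1 - det M2 = -64/9; K = -64/9 / (298/9)^2 = -144/22201


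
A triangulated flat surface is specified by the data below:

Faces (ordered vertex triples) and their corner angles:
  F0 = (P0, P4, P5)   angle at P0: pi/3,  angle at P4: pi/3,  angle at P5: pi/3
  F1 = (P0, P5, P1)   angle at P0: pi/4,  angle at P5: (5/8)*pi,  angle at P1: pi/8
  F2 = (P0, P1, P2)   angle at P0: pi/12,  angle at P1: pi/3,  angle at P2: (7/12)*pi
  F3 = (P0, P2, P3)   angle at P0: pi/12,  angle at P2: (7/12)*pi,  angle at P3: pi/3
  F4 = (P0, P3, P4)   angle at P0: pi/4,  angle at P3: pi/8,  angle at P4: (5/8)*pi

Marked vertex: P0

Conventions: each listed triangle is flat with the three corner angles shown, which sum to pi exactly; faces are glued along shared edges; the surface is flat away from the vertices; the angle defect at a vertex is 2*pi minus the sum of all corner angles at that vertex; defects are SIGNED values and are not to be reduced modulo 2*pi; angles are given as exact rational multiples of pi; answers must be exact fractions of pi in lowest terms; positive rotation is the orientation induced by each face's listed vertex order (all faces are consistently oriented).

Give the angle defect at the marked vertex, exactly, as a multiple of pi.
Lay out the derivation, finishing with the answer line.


Sum of corner angles at P0: pi
defect = 2*pi - pi

Answer: defect(P0) = pi


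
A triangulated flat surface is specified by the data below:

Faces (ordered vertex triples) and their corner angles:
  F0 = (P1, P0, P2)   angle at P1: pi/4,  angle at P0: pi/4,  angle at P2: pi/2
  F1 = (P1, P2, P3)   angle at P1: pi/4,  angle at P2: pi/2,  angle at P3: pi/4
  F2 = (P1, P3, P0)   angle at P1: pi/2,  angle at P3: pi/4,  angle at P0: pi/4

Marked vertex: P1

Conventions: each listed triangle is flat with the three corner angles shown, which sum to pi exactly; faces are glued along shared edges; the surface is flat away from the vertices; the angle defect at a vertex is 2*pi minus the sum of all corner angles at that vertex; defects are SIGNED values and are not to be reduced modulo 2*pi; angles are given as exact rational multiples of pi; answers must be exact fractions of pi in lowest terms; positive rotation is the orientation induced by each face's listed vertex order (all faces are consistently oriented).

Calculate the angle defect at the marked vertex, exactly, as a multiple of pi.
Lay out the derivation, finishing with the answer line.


Sum of corner angles at P1: pi
defect = 2*pi - pi

Answer: defect(P1) = pi


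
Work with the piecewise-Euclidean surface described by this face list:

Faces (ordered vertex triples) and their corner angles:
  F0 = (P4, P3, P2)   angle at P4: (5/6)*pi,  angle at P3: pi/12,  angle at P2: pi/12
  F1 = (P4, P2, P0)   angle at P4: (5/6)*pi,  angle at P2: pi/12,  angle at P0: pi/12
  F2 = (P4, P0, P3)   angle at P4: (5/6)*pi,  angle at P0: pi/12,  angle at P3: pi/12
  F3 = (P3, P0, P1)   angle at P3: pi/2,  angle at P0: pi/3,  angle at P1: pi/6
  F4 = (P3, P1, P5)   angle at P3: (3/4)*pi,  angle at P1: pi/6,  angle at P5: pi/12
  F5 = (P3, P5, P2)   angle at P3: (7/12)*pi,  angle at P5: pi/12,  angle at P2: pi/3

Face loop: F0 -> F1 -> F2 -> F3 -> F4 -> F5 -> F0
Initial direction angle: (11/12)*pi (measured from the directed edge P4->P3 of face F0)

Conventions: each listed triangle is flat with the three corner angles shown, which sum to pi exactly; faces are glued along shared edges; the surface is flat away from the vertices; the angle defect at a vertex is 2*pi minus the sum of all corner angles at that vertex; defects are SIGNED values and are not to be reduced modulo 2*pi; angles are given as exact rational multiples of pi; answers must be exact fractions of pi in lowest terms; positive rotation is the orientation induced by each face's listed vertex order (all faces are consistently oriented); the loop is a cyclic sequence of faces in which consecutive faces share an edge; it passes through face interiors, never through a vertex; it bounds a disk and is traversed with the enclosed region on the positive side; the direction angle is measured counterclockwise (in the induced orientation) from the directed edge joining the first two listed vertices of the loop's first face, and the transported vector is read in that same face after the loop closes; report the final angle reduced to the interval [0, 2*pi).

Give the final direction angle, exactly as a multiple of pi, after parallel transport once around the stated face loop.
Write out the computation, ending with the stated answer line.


enclosed vertex P3: corner angles sum to 2*pi, defect = 2*pi - 2*pi = 0
enclosed vertex P4: corner angles sum to (5/2)*pi, defect = 2*pi - (5/2)*pi = -pi/2
the rotation equals the total enclosed defect, so the final angle is initial + defects (mod 2*pi)
final angle = (11/12)*pi - pi/2 = (5/12)*pi (mod 2*pi)

Answer: final direction angle = (5/12)*pi


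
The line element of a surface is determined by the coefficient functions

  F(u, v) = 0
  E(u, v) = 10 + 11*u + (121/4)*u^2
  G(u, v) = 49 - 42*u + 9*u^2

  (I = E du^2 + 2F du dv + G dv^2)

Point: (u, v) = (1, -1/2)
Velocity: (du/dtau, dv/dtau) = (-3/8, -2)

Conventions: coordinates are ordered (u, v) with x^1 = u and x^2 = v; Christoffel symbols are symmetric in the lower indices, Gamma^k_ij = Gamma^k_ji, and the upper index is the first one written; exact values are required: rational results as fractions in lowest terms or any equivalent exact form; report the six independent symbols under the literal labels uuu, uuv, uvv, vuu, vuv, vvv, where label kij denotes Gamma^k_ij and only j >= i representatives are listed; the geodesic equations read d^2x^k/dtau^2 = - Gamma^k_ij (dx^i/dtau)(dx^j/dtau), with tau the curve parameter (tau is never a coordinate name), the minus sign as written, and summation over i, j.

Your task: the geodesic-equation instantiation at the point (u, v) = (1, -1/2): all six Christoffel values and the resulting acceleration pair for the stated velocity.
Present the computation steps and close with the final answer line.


E = 205/4, F = 0, G = 16 at the point
E_u = 143/2, E_v = 0, F_u = 0, F_v = 0, G_u = -24, G_v = 0
EG - F^2 = 820;  g^inv = (1/820) * [[16, 0], [0, 205/4]]
first-kind symbols [ij,l] = (1/2)(d_i g_jl + d_j g_il - d_l g_ij): [uu,u] = E_u/2 = 143/4, [uu,v] = F_u - E_v/2 = 0, [uv,u] = E_v/2 = 0, [uv,v] = G_u/2 = -12, [vv,u] = F_v - G_u/2 = 12, [vv,v] = G_v/2 = 0
Gamma^u_ij = (G*[ij,u] - F*[ij,v])/(EG - F^2), Gamma^v_ij = (E*[ij,v] - F*[ij,u])/(EG - F^2)
Gamma_uuu = 143/205, Gamma_uuv = 0, Gamma_uvv = 48/205, Gamma_vuu = 0, Gamma_vuv = -3/4, Gamma_vvv = 0
d^2u/dtau^2 = -(Gamma_uuu*(-3/8)^2 + 2*Gamma_uuv*(-3/8)*(-2) + Gamma_uvv*(-2)^2) = -2715/2624
d^2v/dtau^2 = -(Gamma_vuu*(-3/8)^2 + 2*Gamma_vuv*(-3/8)*(-2) + Gamma_vvv*(-2)^2) = 9/8

Answer: Gamma_uuu = 143/205, Gamma_uuv = 0, Gamma_uvv = 48/205, Gamma_vuu = 0, Gamma_vuv = -3/4, Gamma_vvv = 0; accelerations (d^2u/dtau^2, d^2v/dtau^2) = (-2715/2624, 9/8)


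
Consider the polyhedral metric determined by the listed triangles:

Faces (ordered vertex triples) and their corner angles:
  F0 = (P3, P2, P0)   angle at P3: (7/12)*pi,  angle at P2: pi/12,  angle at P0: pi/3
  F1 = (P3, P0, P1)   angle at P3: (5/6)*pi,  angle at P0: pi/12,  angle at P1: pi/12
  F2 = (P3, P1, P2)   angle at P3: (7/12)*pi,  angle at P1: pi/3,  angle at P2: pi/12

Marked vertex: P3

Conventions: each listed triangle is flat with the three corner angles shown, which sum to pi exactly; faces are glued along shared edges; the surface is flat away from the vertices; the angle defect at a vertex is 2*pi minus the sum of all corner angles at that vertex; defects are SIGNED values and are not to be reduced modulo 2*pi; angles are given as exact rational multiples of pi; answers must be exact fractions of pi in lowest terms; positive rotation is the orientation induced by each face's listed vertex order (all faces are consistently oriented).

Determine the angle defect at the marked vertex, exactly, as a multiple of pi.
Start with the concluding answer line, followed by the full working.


Answer: defect(P3) = 0

Sum of corner angles at P3: 2*pi
defect = 2*pi - 2*pi


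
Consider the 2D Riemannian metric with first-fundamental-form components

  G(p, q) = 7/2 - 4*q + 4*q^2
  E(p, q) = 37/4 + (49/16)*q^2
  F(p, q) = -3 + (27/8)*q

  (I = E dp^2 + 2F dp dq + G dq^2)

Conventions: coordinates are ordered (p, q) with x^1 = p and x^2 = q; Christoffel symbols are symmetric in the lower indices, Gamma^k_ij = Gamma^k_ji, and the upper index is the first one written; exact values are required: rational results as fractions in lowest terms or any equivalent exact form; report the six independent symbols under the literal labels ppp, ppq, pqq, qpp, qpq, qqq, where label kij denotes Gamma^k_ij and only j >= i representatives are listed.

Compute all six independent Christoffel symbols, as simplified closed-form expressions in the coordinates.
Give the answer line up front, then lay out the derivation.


Answer: Gamma_ppp = (1323*q^2 - 1176*q)/(1568*q^4 - 1568*q^3 + 4650*q^2 - 2144*q + 2992), Gamma_ppq = (784*q^3 - 784*q^2 + 686*q)/(784*q^4 - 784*q^3 + 2325*q^2 - 1072*q + 1496), Gamma_pqq = (336*q + 372)/(784*q^4 - 784*q^3 + 2325*q^2 - 1072*q + 1496), Gamma_qpp = (-2401*q^3 - 7252*q)/(3136*q^4 - 3136*q^3 + 9300*q^2 - 4288*q + 5984), Gamma_qpq = (-1323*q^2 + 1176*q)/(1568*q^4 - 1568*q^3 + 4650*q^2 - 2144*q + 2992), Gamma_qqq = (784*q^3 - 392*q^2 + 1639*q - 536)/(784*q^4 - 784*q^3 + 2325*q^2 - 1072*q + 1496)

E = 37/4 + (49/16)*q^2; F = -3 + (27/8)*q; G = 7/2 - 4*q + 4*q^2
Gamma^k_ij = (1/2) g^{kl} (d_i g_jl + d_j g_il - d_l g_ij), with g^inv = (1/(EG-F^2)) [[G, -F], [-F, E]]
first partials: E_p = 0, E_q = (49/8)*q, F_p = 0, F_q = 27/8, G_p = 0, G_q = -4 + 8*q
D = EG - F^2 = 187/8 - (67/4)*q + (2325/64)*q^2 - (49/4)*q^3 + (49/4)*q^4
expanded: Gamma^p_pp = (G E_p - 2F F_p + F E_q)/(2D), Gamma^p_pq = (G E_q - F G_p)/(2D), Gamma^p_qq = (2G F_q - G G_p - F G_q)/(2D), Gamma^q_pp = (2E F_p - E E_q - F E_p)/(2D), Gamma^q_pq = (E G_p - F E_q)/(2D), Gamma^q_qq = (E G_q - 2F F_q + F G_p)/(2D); substitute and cancel common factors


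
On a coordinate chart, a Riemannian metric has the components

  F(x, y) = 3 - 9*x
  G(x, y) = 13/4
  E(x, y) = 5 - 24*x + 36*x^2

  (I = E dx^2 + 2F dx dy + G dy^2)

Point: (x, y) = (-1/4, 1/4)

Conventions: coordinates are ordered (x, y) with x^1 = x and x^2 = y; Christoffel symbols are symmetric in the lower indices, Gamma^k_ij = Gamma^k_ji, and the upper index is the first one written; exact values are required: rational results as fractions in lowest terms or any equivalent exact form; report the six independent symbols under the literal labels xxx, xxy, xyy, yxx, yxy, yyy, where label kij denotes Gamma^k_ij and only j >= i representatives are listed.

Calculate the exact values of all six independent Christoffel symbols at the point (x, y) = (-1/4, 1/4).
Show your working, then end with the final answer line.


E = 53/4, F = 21/4, G = 13/4 at the point
E_x = -42, E_y = 0, F_x = -9, F_y = 0, G_x = 0, G_y = 0
EG - F^2 = 31/2;  g^inv = (2/31) * [[13/4, -21/4], [-21/4, 53/4]]
first-kind symbols [ij,l] = (1/2)(d_i g_jl + d_j g_il - d_l g_ij): [xx,x] = E_x/2 = -21, [xx,y] = F_x - E_y/2 = -9, [xy,x] = E_y/2 = 0, [xy,y] = G_x/2 = 0, [yy,x] = F_y - G_x/2 = 0, [yy,y] = G_y/2 = 0
Gamma^x_ij = (G*[ij,x] - F*[ij,y])/(EG - F^2), Gamma^y_ij = (E*[ij,y] - F*[ij,x])/(EG - F^2)

Answer: Gamma_xxx = -42/31, Gamma_xxy = 0, Gamma_xyy = 0, Gamma_yxx = -18/31, Gamma_yxy = 0, Gamma_yyy = 0


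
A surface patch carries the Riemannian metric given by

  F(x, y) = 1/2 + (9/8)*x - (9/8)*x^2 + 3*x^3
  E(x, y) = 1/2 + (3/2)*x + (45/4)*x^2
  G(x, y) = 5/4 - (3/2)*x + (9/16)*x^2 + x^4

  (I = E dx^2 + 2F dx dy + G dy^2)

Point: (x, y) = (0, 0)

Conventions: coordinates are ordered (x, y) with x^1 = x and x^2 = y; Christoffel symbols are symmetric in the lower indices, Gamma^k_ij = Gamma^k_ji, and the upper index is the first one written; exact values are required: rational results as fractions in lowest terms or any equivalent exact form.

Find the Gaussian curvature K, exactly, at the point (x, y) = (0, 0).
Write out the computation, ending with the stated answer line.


E = 1/2, F = 1/2, G = 5/4, EG - F^2 = 3/8 at the point
E_x = 3/2, E_y = 0, F_x = 9/8, F_y = 0, G_x = -3/2, G_y = 0
E_yy = 0, F_xy = 0, G_xx = 9/8
K follows from Brioschi's formula, (det M1 - det M2)/(EG - F^2)^2.
M1 = [[-E_yy/2 + F_xy - G_xx/2, E_x/2, F_x - E_y/2], [F_y - G_x/2, E, F], [G_y/2, F, G]] = [[-9/16, 3/4, 9/8], [3/4, 1/2, 1/2], [0, 1/2, 5/4]]; det M1 = -63/128
M2 = [[0, E_y/2, G_x/2], [E_y/2, E, F], [G_x/2, F, G]] = [[0, 0, -3/4], [0, 1/2, 1/2], [-3/4, 1/2, 5/4]]; det M2 = -9/32
det M1 - det M2 = -27/128; K = -27/128 / (3/8)^2 = -3/2

Answer: K = -3/2
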